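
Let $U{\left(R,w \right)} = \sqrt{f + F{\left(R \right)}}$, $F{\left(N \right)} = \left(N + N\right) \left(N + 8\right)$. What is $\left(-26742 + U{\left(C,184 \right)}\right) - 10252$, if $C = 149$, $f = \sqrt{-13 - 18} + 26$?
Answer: $-36994 + \sqrt{46812 + i \sqrt{31}} \approx -36778.0 + 0.012867 i$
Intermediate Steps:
$F{\left(N \right)} = 2 N \left(8 + N\right)$
$f = 26 + i \sqrt{31}$ ($f = \sqrt{-31} + 26 = i \sqrt{31} + 26 = 26 + i \sqrt{31} \approx 26.0 + 5.5678 i$)
$U{\left(R,w \right)} = \sqrt{26 + i \sqrt{31} + 2 R \left(8 + R\right)}$ ($U{\left(R,w \right)} = \sqrt{\left(26 + i \sqrt{31}\right) + 2 R \left(8 + R\right)} = \sqrt{26 + i \sqrt{31} + 2 R \left(8 + R\right)}$)
$\left(-26742 + U{\left(C,184 \right)}\right) - 10252 = \left(-26742 + \sqrt{26 + i \sqrt{31} + 2 \cdot 149 \left(8 + 149\right)}\right) - 10252 = \left(-26742 + \sqrt{26 + i \sqrt{31} + 2 \cdot 149 \cdot 157}\right) - 10252 = \left(-26742 + \sqrt{26 + i \sqrt{31} + 46786}\right) - 10252 = \left(-26742 + \sqrt{46812 + i \sqrt{31}}\right) - 10252 = -36994 + \sqrt{46812 + i \sqrt{31}}$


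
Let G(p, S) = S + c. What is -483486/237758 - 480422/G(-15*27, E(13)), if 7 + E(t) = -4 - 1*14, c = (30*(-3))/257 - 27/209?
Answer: 1533665341258156/81347354273 ≈ 18853.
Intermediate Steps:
c = -25749/53713 (c = -90*1/257 - 27*1/209 = -90/257 - 27/209 = -25749/53713 ≈ -0.47938)
E(t) = -25 (E(t) = -7 + (-4 - 1*14) = -7 + (-4 - 14) = -7 - 18 = -25)
G(p, S) = -25749/53713 + S (G(p, S) = S - 25749/53713 = -25749/53713 + S)
-483486/237758 - 480422/G(-15*27, E(13)) = -483486/237758 - 480422/(-25749/53713 - 25) = -483486*1/237758 - 480422/(-1368574/53713) = -241743/118879 - 480422*(-53713/1368574) = -241743/118879 + 12902453443/684287 = 1533665341258156/81347354273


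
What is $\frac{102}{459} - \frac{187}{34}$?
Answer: $- \frac{95}{18} \approx -5.2778$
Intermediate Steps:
$\frac{102}{459} - \frac{187}{34} = 102 \cdot \frac{1}{459} - \frac{11}{2} = \frac{2}{9} - \frac{11}{2} = - \frac{95}{18}$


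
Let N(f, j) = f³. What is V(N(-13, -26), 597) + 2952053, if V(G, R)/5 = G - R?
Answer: 2938083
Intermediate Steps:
V(G, R) = -5*R + 5*G (V(G, R) = 5*(G - R) = -5*R + 5*G)
V(N(-13, -26), 597) + 2952053 = (-5*597 + 5*(-13)³) + 2952053 = (-2985 + 5*(-2197)) + 2952053 = (-2985 - 10985) + 2952053 = -13970 + 2952053 = 2938083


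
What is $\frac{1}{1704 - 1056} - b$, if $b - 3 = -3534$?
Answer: $\frac{2288089}{648} \approx 3531.0$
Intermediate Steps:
$b = -3531$ ($b = 3 - 3534 = -3531$)
$\frac{1}{1704 - 1056} - b = \frac{1}{1704 - 1056} - -3531 = \frac{1}{648} + 3531 = \frac{2288089}{648}$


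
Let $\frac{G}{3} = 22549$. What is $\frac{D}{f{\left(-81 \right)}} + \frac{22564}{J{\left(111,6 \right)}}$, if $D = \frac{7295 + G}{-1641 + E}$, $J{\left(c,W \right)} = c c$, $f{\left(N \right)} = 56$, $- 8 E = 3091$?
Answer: $\frac{234056890}{199834299} \approx 1.1713$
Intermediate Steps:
$E = - \frac{3091}{8}$ ($E = \left(- \frac{1}{8}\right) 3091 = - \frac{3091}{8} \approx -386.38$)
$G = 67647$ ($G = 3 \cdot 22549 = 67647$)
$J{\left(c,W \right)} = c^{2}$
$D = - \frac{85648}{2317}$ ($D = \frac{7295 + 67647}{-1641 - \frac{3091}{8}} = \frac{74942}{- \frac{16219}{8}} = 74942 \left(- \frac{8}{16219}\right) = - \frac{85648}{2317} \approx -36.965$)
$\frac{D}{f{\left(-81 \right)}} + \frac{22564}{J{\left(111,6 \right)}} = - \frac{85648}{2317 \cdot 56} + \frac{22564}{111^{2}} = \left(- \frac{85648}{2317}\right) \frac{1}{56} + \frac{22564}{12321} = - \frac{10706}{16219} + 22564 \cdot \frac{1}{12321} = - \frac{10706}{16219} + \frac{22564}{12321} = \frac{234056890}{199834299}$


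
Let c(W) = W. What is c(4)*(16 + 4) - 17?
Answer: 63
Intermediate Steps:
c(4)*(16 + 4) - 17 = 4*(16 + 4) - 17 = 4*20 - 17 = 80 - 17 = 63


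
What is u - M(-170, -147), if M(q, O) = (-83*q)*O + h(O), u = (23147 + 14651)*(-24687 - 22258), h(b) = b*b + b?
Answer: -1772374402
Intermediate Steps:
h(b) = b + b² (h(b) = b² + b = b + b²)
u = -1774427110 (u = 37798*(-46945) = -1774427110)
M(q, O) = O*(1 + O) - 83*O*q (M(q, O) = (-83*q)*O + O*(1 + O) = -83*O*q + O*(1 + O) = O*(1 + O) - 83*O*q)
u - M(-170, -147) = -1774427110 - (-147)*(1 - 147 - 83*(-170)) = -1774427110 - (-147)*(1 - 147 + 14110) = -1774427110 - (-147)*13964 = -1774427110 - 1*(-2052708) = -1774427110 + 2052708 = -1772374402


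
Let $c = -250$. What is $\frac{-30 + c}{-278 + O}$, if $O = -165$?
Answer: $\frac{280}{443} \approx 0.63205$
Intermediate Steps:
$\frac{-30 + c}{-278 + O} = \frac{-30 - 250}{-278 - 165} = - \frac{280}{-443} = \left(-280\right) \left(- \frac{1}{443}\right) = \frac{280}{443}$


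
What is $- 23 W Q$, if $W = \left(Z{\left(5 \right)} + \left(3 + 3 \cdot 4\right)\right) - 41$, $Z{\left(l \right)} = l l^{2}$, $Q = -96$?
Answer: $218592$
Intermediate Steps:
$Z{\left(l \right)} = l^{3}$
$W = 99$ ($W = \left(5^{3} + \left(3 + 3 \cdot 4\right)\right) - 41 = \left(125 + \left(3 + 12\right)\right) - 41 = \left(125 + 15\right) - 41 = 140 - 41 = 99$)
$- 23 W Q = \left(-23\right) 99 \left(-96\right) = \left(-2277\right) \left(-96\right) = 218592$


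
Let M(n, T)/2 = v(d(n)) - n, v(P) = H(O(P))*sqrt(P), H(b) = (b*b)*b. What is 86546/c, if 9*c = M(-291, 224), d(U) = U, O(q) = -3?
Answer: 129819/340 + 1168371*I*sqrt(291)/32980 ≈ 381.82 + 604.33*I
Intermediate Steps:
H(b) = b**3 (H(b) = b**2*b = b**3)
v(P) = -27*sqrt(P) (v(P) = (-3)**3*sqrt(P) = -27*sqrt(P))
M(n, T) = -54*sqrt(n) - 2*n (M(n, T) = 2*(-27*sqrt(n) - n) = 2*(-n - 27*sqrt(n)) = -54*sqrt(n) - 2*n)
c = 194/3 - 6*I*sqrt(291) (c = (-54*I*sqrt(291) - 2*(-291))/9 = (-54*I*sqrt(291) + 582)/9 = (582 - 54*I*sqrt(291))/9 = 194/3 - 6*I*sqrt(291) ≈ 64.667 - 102.35*I)
86546/c = 86546/(194/3 - 6*I*sqrt(291))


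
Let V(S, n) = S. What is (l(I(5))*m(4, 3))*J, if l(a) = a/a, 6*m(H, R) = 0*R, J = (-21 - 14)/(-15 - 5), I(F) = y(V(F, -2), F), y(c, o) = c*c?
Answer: 0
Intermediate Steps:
y(c, o) = c**2
I(F) = F**2
J = 7/4 (J = -35/(-20) = -35*(-1/20) = 7/4 ≈ 1.7500)
m(H, R) = 0 (m(H, R) = (0*R)/6 = (1/6)*0 = 0)
l(a) = 1
(l(I(5))*m(4, 3))*J = (1*0)*(7/4) = 0*(7/4) = 0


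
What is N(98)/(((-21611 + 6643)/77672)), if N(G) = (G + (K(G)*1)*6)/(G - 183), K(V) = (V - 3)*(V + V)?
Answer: 1085640962/159035 ≈ 6826.4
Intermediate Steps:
K(V) = 2*V*(-3 + V) (K(V) = (-3 + V)*(2*V) = 2*V*(-3 + V))
N(G) = (G + 12*G*(-3 + G))/(-183 + G) (N(G) = (G + ((2*G*(-3 + G))*1)*6)/(G - 183) = (G + (2*G*(-3 + G))*6)/(-183 + G) = (G + 12*G*(-3 + G))/(-183 + G))
N(98)/(((-21611 + 6643)/77672)) = (98*(-35 + 12*98)/(-183 + 98))/(((-21611 + 6643)/77672)) = (98*(-35 + 1176)/(-85))/((-14968*1/77672)) = (98*(-1/85)*1141)/(-1871/9709) = -111818/85*(-9709/1871) = 1085640962/159035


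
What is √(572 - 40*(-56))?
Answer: 2*√703 ≈ 53.028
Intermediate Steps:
√(572 - 40*(-56)) = √(572 + 2240) = √2812 = 2*√703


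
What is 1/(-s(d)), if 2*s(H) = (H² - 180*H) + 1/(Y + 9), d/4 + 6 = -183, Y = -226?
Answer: -434/153552671 ≈ -2.8264e-6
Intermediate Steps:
d = -756 (d = -24 + 4*(-183) = -24 - 732 = -756)
s(H) = -1/434 + H²/2 - 90*H (s(H) = ((H² - 180*H) + 1/(-226 + 9))/2 = ((H² - 180*H) + 1/(-217))/2 = ((H² - 180*H) - 1/217)/2 = (-1/217 + H² - 180*H)/2 = -1/434 + H²/2 - 90*H)
1/(-s(d)) = 1/(-(-1/434 + (½)*(-756)² - 90*(-756))) = 1/(-(-1/434 + (½)*571536 + 68040)) = 1/(-(-1/434 + 285768 + 68040)) = 1/(-1*153552671/434) = 1/(-153552671/434) = -434/153552671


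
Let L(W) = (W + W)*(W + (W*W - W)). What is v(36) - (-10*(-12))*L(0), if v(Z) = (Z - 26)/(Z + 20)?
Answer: 5/28 ≈ 0.17857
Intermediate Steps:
v(Z) = (-26 + Z)/(20 + Z)
L(W) = 2*W³ (L(W) = (2*W)*(W + (W² - W)) = (2*W)*W² = 2*W³)
v(36) - (-10*(-12))*L(0) = (-26 + 36)/(20 + 36) - (-10*(-12))*2*0³ = 10/56 - 120*2*0 = (1/56)*10 - 120*0 = 5/28 - 1*0 = 5/28 + 0 = 5/28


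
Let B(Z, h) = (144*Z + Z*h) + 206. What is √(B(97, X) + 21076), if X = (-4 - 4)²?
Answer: √41458 ≈ 203.61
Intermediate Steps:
X = 64 (X = (-8)² = 64)
B(Z, h) = 206 + 144*Z + Z*h
√(B(97, X) + 21076) = √((206 + 144*97 + 97*64) + 21076) = √((206 + 13968 + 6208) + 21076) = √(20382 + 21076) = √41458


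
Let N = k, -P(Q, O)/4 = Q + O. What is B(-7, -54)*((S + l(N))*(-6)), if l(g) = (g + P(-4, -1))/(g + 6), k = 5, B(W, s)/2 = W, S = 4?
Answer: 5796/11 ≈ 526.91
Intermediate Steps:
P(Q, O) = -4*O - 4*Q (P(Q, O) = -4*(Q + O) = -4*(O + Q) = -4*O - 4*Q)
B(W, s) = 2*W
N = 5
l(g) = (20 + g)/(6 + g) (l(g) = (g + (-4*(-1) - 4*(-4)))/(g + 6) = (g + (4 + 16))/(6 + g) = (g + 20)/(6 + g) = (20 + g)/(6 + g))
B(-7, -54)*((S + l(N))*(-6)) = (2*(-7))*((4 + (20 + 5)/(6 + 5))*(-6)) = -14*(4 + 25/11)*(-6) = -966*(-6)/11 = -14*(-414/11) = 5796/11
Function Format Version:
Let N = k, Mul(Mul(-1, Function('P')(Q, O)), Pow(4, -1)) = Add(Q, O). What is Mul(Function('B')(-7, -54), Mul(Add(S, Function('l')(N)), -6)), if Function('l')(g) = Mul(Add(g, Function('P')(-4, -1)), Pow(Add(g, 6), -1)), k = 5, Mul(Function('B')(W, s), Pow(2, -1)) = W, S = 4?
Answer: Rational(5796, 11) ≈ 526.91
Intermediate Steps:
Function('P')(Q, O) = Add(Mul(-4, O), Mul(-4, Q)) (Function('P')(Q, O) = Mul(-4, Add(Q, O)) = Mul(-4, Add(O, Q)) = Add(Mul(-4, O), Mul(-4, Q)))
Function('B')(W, s) = Mul(2, W)
N = 5
Function('l')(g) = Mul(Pow(Add(6, g), -1), Add(20, g)) (Function('l')(g) = Mul(Add(g, Add(Mul(-4, -1), Mul(-4, -4))), Pow(Add(g, 6), -1)) = Mul(Add(g, Add(4, 16)), Pow(Add(6, g), -1)) = Mul(Add(g, 20), Pow(Add(6, g), -1)) = Mul(Add(20, g), Pow(Add(6, g), -1)) = Mul(Pow(Add(6, g), -1), Add(20, g)))
Mul(Function('B')(-7, -54), Mul(Add(S, Function('l')(N)), -6)) = Mul(Mul(2, -7), Mul(Add(4, Mul(Pow(Add(6, 5), -1), Add(20, 5))), -6)) = Mul(-14, Mul(Add(4, Mul(Pow(11, -1), 25)), -6)) = Mul(-14, Mul(Add(4, Mul(Rational(1, 11), 25)), -6)) = Mul(-14, Mul(Add(4, Rational(25, 11)), -6)) = Mul(-14, Mul(Rational(69, 11), -6)) = Mul(-14, Rational(-414, 11)) = Rational(5796, 11)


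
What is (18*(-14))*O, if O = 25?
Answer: -6300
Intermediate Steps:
(18*(-14))*O = (18*(-14))*25 = -252*25 = -6300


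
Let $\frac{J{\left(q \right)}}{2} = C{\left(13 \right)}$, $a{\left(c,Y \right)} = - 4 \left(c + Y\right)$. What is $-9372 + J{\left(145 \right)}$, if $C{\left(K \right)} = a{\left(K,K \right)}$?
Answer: $-9580$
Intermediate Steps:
$a{\left(c,Y \right)} = - 4 Y - 4 c$ ($a{\left(c,Y \right)} = - 4 \left(Y + c\right) = - 4 Y - 4 c$)
$C{\left(K \right)} = - 8 K$ ($C{\left(K \right)} = - 4 K - 4 K = - 8 K$)
$J{\left(q \right)} = -208$ ($J{\left(q \right)} = 2 \left(\left(-8\right) 13\right) = 2 \left(-104\right) = -208$)
$-9372 + J{\left(145 \right)} = -9372 - 208 = -9580$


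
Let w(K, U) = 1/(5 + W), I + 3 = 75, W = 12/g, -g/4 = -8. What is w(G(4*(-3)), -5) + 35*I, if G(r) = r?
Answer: 108368/43 ≈ 2520.2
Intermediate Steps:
g = 32 (g = -4*(-8) = 32)
W = 3/8 (W = 12/32 = 12*(1/32) = 3/8 ≈ 0.37500)
I = 72 (I = -3 + 75 = 72)
w(K, U) = 8/43 (w(K, U) = 1/(5 + 3/8) = 1/(43/8) = 8/43)
w(G(4*(-3)), -5) + 35*I = 8/43 + 35*72 = 8/43 + 2520 = 108368/43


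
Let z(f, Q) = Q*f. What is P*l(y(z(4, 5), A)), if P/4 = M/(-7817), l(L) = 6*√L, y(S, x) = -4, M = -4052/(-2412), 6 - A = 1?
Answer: -16208*I/1571217 ≈ -0.010316*I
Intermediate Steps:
A = 5 (A = 6 - 1*1 = 6 - 1 = 5)
M = 1013/603 (M = -4052*(-1/2412) = 1013/603 ≈ 1.6799)
P = -4052/4713651 (P = 4*((1013/603)/(-7817)) = 4*((1013/603)*(-1/7817)) = 4*(-1013/4713651) = -4052/4713651 ≈ -0.00085963)
P*l(y(z(4, 5), A)) = -8104*√(-4)/1571217 = -8104*2*I/1571217 = -16208*I/1571217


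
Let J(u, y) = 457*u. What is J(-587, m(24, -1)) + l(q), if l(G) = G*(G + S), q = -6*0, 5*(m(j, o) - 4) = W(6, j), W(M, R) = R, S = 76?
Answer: -268259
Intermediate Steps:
m(j, o) = 4 + j/5
q = 0
l(G) = G*(76 + G) (l(G) = G*(G + 76) = G*(76 + G))
J(-587, m(24, -1)) + l(q) = 457*(-587) + 0*(76 + 0) = -268259 + 0*76 = -268259 + 0 = -268259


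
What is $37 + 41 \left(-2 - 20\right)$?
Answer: $-865$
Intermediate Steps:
$37 + 41 \left(-2 - 20\right) = 37 + 41 \left(-22\right) = 37 - 902 = -865$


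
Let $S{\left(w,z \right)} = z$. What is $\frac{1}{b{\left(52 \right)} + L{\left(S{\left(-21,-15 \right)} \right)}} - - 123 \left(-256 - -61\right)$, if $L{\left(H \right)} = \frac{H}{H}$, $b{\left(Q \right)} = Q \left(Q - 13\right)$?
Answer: $- \frac{48665564}{2029} \approx -23985.0$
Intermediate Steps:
$b{\left(Q \right)} = Q \left(-13 + Q\right)$
$L{\left(H \right)} = 1$
$\frac{1}{b{\left(52 \right)} + L{\left(S{\left(-21,-15 \right)} \right)}} - - 123 \left(-256 - -61\right) = \frac{1}{52 \left(-13 + 52\right) + 1} - - 123 \left(-256 - -61\right) = \frac{1}{52 \cdot 39 + 1} - - 123 \left(-256 + 61\right) = \frac{1}{2028 + 1} - \left(-123\right) \left(-195\right) = \frac{1}{2029} - 23985 = - \frac{48665564}{2029}$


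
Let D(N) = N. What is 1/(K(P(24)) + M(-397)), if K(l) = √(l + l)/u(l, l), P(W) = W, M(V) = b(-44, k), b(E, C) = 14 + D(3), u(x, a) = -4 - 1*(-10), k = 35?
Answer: 51/863 - 2*√3/863 ≈ 0.055082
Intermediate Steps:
u(x, a) = 6 (u(x, a) = -4 + 10 = 6)
b(E, C) = 17 (b(E, C) = 14 + 3 = 17)
M(V) = 17
K(l) = √2*√l/6 (K(l) = √(l + l)/6 = √(2*l)*(⅙) = (√2*√l)*(⅙) = √2*√l/6)
1/(K(P(24)) + M(-397)) = 1/(√2*√24/6 + 17) = 1/(√2*(2*√6)/6 + 17) = 1/(2*√3/3 + 17) = 1/(17 + 2*√3/3)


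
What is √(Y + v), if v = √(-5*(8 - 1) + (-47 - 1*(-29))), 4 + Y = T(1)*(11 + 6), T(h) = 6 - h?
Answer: √(81 + I*√53) ≈ 9.0091 + 0.40404*I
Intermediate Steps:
Y = 81 (Y = -4 + (6 - 1*1)*(11 + 6) = -4 + (6 - 1)*17 = -4 + 5*17 = -4 + 85 = 81)
v = I*√53 (v = √(-5*7 + (-47 + 29)) = √(-35 - 18) = √(-53) = I*√53 ≈ 7.2801*I)
√(Y + v) = √(81 + I*√53)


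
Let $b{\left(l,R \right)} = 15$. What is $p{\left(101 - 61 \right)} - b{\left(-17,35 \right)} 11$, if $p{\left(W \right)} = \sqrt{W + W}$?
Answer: $-165 + 4 \sqrt{5} \approx -156.06$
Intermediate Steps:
$p{\left(W \right)} = \sqrt{2} \sqrt{W}$ ($p{\left(W \right)} = \sqrt{2 W} = \sqrt{2} \sqrt{W}$)
$p{\left(101 - 61 \right)} - b{\left(-17,35 \right)} 11 = \sqrt{2} \sqrt{101 - 61} - 15 \cdot 11 = \sqrt{2} \sqrt{101 - 61} - 165 = \sqrt{2} \sqrt{40} - 165 = \sqrt{2} \cdot 2 \sqrt{10} - 165 = 4 \sqrt{5} - 165 = -165 + 4 \sqrt{5}$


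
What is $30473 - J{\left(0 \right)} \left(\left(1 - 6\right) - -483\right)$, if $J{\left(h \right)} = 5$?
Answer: $28083$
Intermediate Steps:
$30473 - J{\left(0 \right)} \left(\left(1 - 6\right) - -483\right) = 30473 - 5 \left(\left(1 - 6\right) - -483\right) = 30473 - 5 \left(\left(1 - 6\right) + 483\right) = 30473 - 5 \left(-5 + 483\right) = 30473 - 5 \cdot 478 = 30473 - 2390 = 28083$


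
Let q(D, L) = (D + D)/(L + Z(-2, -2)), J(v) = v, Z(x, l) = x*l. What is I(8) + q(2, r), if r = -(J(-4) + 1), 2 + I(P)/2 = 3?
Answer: 18/7 ≈ 2.5714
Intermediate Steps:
Z(x, l) = l*x
I(P) = 2 (I(P) = -4 + 2*3 = -4 + 6 = 2)
r = 3 (r = -(-4 + 1) = -1*(-3) = 3)
q(D, L) = 2*D/(4 + L) (q(D, L) = (D + D)/(L - 2*(-2)) = (2*D)/(L + 4) = (2*D)/(4 + L) = 2*D/(4 + L))
I(8) + q(2, r) = 2 + 2*2/(4 + 3) = 2 + 2*2/7 = 2 + 2*2*(⅐) = 2 + 4/7 = 18/7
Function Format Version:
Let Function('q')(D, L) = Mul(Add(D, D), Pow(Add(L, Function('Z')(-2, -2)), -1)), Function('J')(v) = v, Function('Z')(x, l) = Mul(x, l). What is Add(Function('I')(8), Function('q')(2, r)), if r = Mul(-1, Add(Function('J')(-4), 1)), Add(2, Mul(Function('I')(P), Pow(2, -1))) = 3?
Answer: Rational(18, 7) ≈ 2.5714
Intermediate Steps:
Function('Z')(x, l) = Mul(l, x)
Function('I')(P) = 2 (Function('I')(P) = Add(-4, Mul(2, 3)) = Add(-4, 6) = 2)
r = 3 (r = Mul(-1, Add(-4, 1)) = Mul(-1, -3) = 3)
Function('q')(D, L) = Mul(2, D, Pow(Add(4, L), -1)) (Function('q')(D, L) = Mul(Add(D, D), Pow(Add(L, Mul(-2, -2)), -1)) = Mul(Mul(2, D), Pow(Add(L, 4), -1)) = Mul(Mul(2, D), Pow(Add(4, L), -1)) = Mul(2, D, Pow(Add(4, L), -1)))
Add(Function('I')(8), Function('q')(2, r)) = Add(2, Mul(2, 2, Pow(Add(4, 3), -1))) = Add(2, Mul(2, 2, Pow(7, -1))) = Add(2, Mul(2, 2, Rational(1, 7))) = Add(2, Rational(4, 7)) = Rational(18, 7)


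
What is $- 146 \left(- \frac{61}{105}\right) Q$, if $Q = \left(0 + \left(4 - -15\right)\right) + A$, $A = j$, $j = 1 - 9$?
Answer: $\frac{97966}{105} \approx 933.01$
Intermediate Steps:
$j = -8$
$A = -8$
$Q = 11$ ($Q = \left(0 + \left(4 - -15\right)\right) - 8 = \left(0 + \left(4 + 15\right)\right) - 8 = \left(0 + 19\right) - 8 = 19 - 8 = 11$)
$- 146 \left(- \frac{61}{105}\right) Q = - 146 \left(- \frac{61}{105}\right) 11 = - 146 \left(\left(-61\right) \frac{1}{105}\right) 11 = \left(-146\right) \left(- \frac{61}{105}\right) 11 = \frac{8906}{105} \cdot 11 = \frac{97966}{105}$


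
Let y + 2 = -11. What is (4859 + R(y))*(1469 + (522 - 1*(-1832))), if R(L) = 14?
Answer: 18629479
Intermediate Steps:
y = -13 (y = -2 - 11 = -13)
(4859 + R(y))*(1469 + (522 - 1*(-1832))) = (4859 + 14)*(1469 + (522 - 1*(-1832))) = 4873*(1469 + (522 + 1832)) = 4873*(1469 + 2354) = 4873*3823 = 18629479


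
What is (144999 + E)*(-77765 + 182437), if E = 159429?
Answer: 31865087616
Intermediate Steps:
(144999 + E)*(-77765 + 182437) = (144999 + 159429)*(-77765 + 182437) = 304428*104672 = 31865087616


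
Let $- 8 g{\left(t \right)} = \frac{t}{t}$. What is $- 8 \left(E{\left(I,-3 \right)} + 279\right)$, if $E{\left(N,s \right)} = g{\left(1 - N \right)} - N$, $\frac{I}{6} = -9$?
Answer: $-2663$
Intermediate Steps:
$I = -54$ ($I = 6 \left(-9\right) = -54$)
$g{\left(t \right)} = - \frac{1}{8}$ ($g{\left(t \right)} = - \frac{t \frac{1}{t}}{8} = \left(- \frac{1}{8}\right) 1 = - \frac{1}{8}$)
$E{\left(N,s \right)} = - \frac{1}{8} - N$
$- 8 \left(E{\left(I,-3 \right)} + 279\right) = - 8 \left(\left(- \frac{1}{8} - -54\right) + 279\right) = - 8 \left(\left(- \frac{1}{8} + 54\right) + 279\right) = - 8 \left(\frac{431}{8} + 279\right) = \left(-8\right) \frac{2663}{8} = -2663$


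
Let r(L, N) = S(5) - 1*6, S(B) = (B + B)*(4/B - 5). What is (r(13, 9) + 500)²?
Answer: 204304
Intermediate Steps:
S(B) = 2*B*(-5 + 4/B) (S(B) = (2*B)*(-5 + 4/B) = 2*B*(-5 + 4/B))
r(L, N) = -48 (r(L, N) = (8 - 10*5) - 1*6 = (8 - 50) - 6 = -42 - 6 = -48)
(r(13, 9) + 500)² = (-48 + 500)² = 452² = 204304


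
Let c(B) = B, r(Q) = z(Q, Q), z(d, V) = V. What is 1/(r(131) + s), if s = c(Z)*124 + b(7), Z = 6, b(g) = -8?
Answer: 1/867 ≈ 0.0011534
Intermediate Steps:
r(Q) = Q
s = 736 (s = 6*124 - 8 = 744 - 8 = 736)
1/(r(131) + s) = 1/(131 + 736) = 1/867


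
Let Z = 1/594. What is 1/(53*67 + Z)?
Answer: 594/2109295 ≈ 0.00028161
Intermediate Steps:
Z = 1/594 ≈ 0.0016835
1/(53*67 + Z) = 1/(53*67 + 1/594) = 1/(3551 + 1/594) = 1/(2109295/594) = 594/2109295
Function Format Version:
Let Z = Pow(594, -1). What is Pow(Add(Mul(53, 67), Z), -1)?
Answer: Rational(594, 2109295) ≈ 0.00028161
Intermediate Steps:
Z = Rational(1, 594) ≈ 0.0016835
Pow(Add(Mul(53, 67), Z), -1) = Pow(Add(Mul(53, 67), Rational(1, 594)), -1) = Pow(Add(3551, Rational(1, 594)), -1) = Pow(Rational(2109295, 594), -1) = Rational(594, 2109295)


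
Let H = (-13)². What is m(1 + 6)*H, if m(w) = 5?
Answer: 845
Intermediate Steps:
H = 169
m(1 + 6)*H = 5*169 = 845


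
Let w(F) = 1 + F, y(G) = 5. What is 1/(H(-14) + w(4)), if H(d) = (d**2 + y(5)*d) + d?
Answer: 1/117 ≈ 0.0085470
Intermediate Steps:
H(d) = d**2 + 6*d (H(d) = (d**2 + 5*d) + d = d**2 + 6*d)
1/(H(-14) + w(4)) = 1/(-14*(6 - 14) + (1 + 4)) = 1/(-14*(-8) + 5) = 1/(112 + 5) = 1/117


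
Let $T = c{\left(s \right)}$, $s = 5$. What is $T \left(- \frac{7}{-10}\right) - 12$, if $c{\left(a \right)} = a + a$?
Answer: $-5$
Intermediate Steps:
$c{\left(a \right)} = 2 a$
$T = 10$ ($T = 2 \cdot 5 = 10$)
$T \left(- \frac{7}{-10}\right) - 12 = 10 \left(- \frac{7}{-10}\right) - 12 = 10 \left(\left(-7\right) \left(- \frac{1}{10}\right)\right) - 12 = 10 \cdot \frac{7}{10} - 12 = 7 - 12 = -5$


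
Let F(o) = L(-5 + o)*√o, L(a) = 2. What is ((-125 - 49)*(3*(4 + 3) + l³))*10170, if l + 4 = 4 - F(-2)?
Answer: -37161180 - 28313280*I*√2 ≈ -3.7161e+7 - 4.0041e+7*I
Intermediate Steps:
F(o) = 2*√o
l = -2*I*√2 (l = -4 + (4 - 2*√(-2)) = -4 + (4 - 2*I*√2) = -2*I*√2 ≈ -2.8284*I)
((-125 - 49)*(3*(4 + 3) + l³))*10170 = ((-125 - 49)*(3*(4 + 3) + (-2*I*√2)³))*10170 = -174*(3*7 + 16*I*√2)*10170 = -174*(21 + 16*I*√2)*10170 = (-3654 - 2784*I*√2)*10170 = -37161180 - 28313280*I*√2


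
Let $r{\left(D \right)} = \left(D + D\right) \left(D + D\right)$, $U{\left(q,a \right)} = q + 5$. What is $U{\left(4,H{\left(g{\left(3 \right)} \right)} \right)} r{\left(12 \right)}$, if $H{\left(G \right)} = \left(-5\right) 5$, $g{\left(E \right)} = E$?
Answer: $5184$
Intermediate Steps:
$H{\left(G \right)} = -25$
$U{\left(q,a \right)} = 5 + q$
$r{\left(D \right)} = 4 D^{2}$ ($r{\left(D \right)} = 2 D 2 D = 4 D^{2}$)
$U{\left(4,H{\left(g{\left(3 \right)} \right)} \right)} r{\left(12 \right)} = \left(5 + 4\right) 4 \cdot 12^{2} = 9 \cdot 4 \cdot 144 = 9 \cdot 576 = 5184$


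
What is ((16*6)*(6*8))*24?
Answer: 110592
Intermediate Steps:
((16*6)*(6*8))*24 = (96*48)*24 = 4608*24 = 110592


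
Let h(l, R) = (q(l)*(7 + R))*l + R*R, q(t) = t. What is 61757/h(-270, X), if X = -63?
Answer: -61757/4078431 ≈ -0.015142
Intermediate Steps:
h(l, R) = R**2 + l**2*(7 + R) (h(l, R) = (l*(7 + R))*l + R*R = l**2*(7 + R) + R**2 = R**2 + l**2*(7 + R))
61757/h(-270, X) = 61757/((-63)**2 + 7*(-270)**2 - 63*(-270)**2) = 61757/(3969 + 7*72900 - 63*72900) = 61757/(3969 + 510300 - 4592700) = 61757/(-4078431) = 61757*(-1/4078431) = -61757/4078431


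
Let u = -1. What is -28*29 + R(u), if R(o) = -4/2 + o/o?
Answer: -813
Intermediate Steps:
R(o) = -1 (R(o) = -4*½ + 1 = -2 + 1 = -1)
-28*29 + R(u) = -28*29 - 1 = -812 - 1 = -813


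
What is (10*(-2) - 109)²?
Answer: 16641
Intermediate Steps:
(10*(-2) - 109)² = (-20 - 109)² = (-129)² = 16641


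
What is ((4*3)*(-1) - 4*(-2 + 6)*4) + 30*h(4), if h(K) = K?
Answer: 44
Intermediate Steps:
((4*3)*(-1) - 4*(-2 + 6)*4) + 30*h(4) = ((4*3)*(-1) - 4*(-2 + 6)*4) + 30*4 = (12*(-1) - 16*4) + 120 = (-12 - 4*16) + 120 = (-12 - 64) + 120 = -76 + 120 = 44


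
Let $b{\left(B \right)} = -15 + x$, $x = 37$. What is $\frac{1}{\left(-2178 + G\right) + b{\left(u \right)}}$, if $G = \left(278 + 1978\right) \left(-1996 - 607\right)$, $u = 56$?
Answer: $- \frac{1}{5874524} \approx -1.7023 \cdot 10^{-7}$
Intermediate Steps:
$G = -5872368$ ($G = 2256 \left(-2603\right) = -5872368$)
$b{\left(B \right)} = 22$ ($b{\left(B \right)} = -15 + 37 = 22$)
$\frac{1}{\left(-2178 + G\right) + b{\left(u \right)}} = \frac{1}{\left(-2178 - 5872368\right) + 22} = \frac{1}{-5874546 + 22} = \frac{1}{-5874524} = - \frac{1}{5874524}$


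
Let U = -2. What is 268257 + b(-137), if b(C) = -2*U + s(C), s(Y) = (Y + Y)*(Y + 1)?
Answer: 305525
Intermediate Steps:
s(Y) = 2*Y*(1 + Y) (s(Y) = (2*Y)*(1 + Y) = 2*Y*(1 + Y))
b(C) = 4 + 2*C*(1 + C) (b(C) = -2*(-2) + 2*C*(1 + C) = 4 + 2*C*(1 + C))
268257 + b(-137) = 268257 + (4 + 2*(-137)*(1 - 137)) = 268257 + (4 + 2*(-137)*(-136)) = 268257 + (4 + 37264) = 268257 + 37268 = 305525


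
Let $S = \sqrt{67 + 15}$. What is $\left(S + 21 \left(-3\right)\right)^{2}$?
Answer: $\left(63 - \sqrt{82}\right)^{2} \approx 2910.0$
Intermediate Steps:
$S = \sqrt{82} \approx 9.0554$
$\left(S + 21 \left(-3\right)\right)^{2} = \left(\sqrt{82} + 21 \left(-3\right)\right)^{2} = \left(\sqrt{82} - 63\right)^{2} = \left(-63 + \sqrt{82}\right)^{2}$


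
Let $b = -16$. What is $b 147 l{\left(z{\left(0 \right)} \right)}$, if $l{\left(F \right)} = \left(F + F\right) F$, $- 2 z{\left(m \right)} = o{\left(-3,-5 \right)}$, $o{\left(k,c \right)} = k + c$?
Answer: $-75264$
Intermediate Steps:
$o{\left(k,c \right)} = c + k$
$z{\left(m \right)} = 4$ ($z{\left(m \right)} = - \frac{-5 - 3}{2} = \left(- \frac{1}{2}\right) \left(-8\right) = 4$)
$l{\left(F \right)} = 2 F^{2}$ ($l{\left(F \right)} = 2 F F = 2 F^{2}$)
$b 147 l{\left(z{\left(0 \right)} \right)} = \left(-16\right) 147 \cdot 2 \cdot 4^{2} = - 2352 \cdot 2 \cdot 16 = \left(-2352\right) 32 = -75264$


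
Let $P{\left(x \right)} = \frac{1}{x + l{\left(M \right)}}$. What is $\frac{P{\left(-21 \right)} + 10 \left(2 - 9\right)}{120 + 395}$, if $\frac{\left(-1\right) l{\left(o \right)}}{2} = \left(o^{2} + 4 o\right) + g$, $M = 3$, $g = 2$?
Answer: $- \frac{4691}{34505} \approx -0.13595$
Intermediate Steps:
$l{\left(o \right)} = -4 - 8 o - 2 o^{2}$ ($l{\left(o \right)} = - 2 \left(\left(o^{2} + 4 o\right) + 2\right) = - 2 \left(2 + o^{2} + 4 o\right) = -4 - 8 o - 2 o^{2}$)
$P{\left(x \right)} = \frac{1}{-46 + x}$ ($P{\left(x \right)} = \frac{1}{x - \left(28 + 18\right)} = \frac{1}{x - 46} = \frac{1}{-46 + x}$)
$\frac{P{\left(-21 \right)} + 10 \left(2 - 9\right)}{120 + 395} = \frac{\frac{1}{-46 - 21} + 10 \left(2 - 9\right)}{120 + 395} = \frac{\frac{1}{-67} + 10 \left(-7\right)}{515} = \left(- \frac{1}{67} - 70\right) \frac{1}{515} = \left(- \frac{4691}{67}\right) \frac{1}{515} = - \frac{4691}{34505}$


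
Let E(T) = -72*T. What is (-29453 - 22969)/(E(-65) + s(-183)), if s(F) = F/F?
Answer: -52422/4681 ≈ -11.199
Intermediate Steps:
s(F) = 1
(-29453 - 22969)/(E(-65) + s(-183)) = (-29453 - 22969)/(-72*(-65) + 1) = -52422/(4680 + 1) = -52422/4681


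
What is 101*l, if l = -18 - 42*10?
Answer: -44238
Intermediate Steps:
l = -438 (l = -18 - 420 = -438)
101*l = 101*(-438) = -44238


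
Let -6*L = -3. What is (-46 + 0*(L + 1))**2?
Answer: 2116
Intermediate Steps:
L = 1/2 (L = -1/6*(-3) = 1/2 ≈ 0.50000)
(-46 + 0*(L + 1))**2 = (-46 + 0*(1/2 + 1))**2 = (-46 + 0*(3/2))**2 = (-46 + 0)**2 = (-46)**2 = 2116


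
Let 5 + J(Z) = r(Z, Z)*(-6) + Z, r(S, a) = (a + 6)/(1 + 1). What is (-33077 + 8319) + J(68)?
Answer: -24917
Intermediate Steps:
r(S, a) = 3 + a/2 (r(S, a) = (6 + a)/2 = (6 + a)*(½) = 3 + a/2)
J(Z) = -23 - 2*Z (J(Z) = -5 + ((3 + Z/2)*(-6) + Z) = -5 + ((-18 - 3*Z) + Z) = -5 + (-18 - 2*Z) = -23 - 2*Z)
(-33077 + 8319) + J(68) = (-33077 + 8319) + (-23 - 2*68) = -24758 + (-23 - 136) = -24758 - 159 = -24917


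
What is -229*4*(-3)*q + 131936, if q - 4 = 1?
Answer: 145676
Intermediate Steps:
q = 5 (q = 4 + 1 = 5)
-229*4*(-3)*q + 131936 = -229*4*(-3)*5 + 131936 = -(-2748)*5 + 131936 = -229*(-60) + 131936 = 13740 + 131936 = 145676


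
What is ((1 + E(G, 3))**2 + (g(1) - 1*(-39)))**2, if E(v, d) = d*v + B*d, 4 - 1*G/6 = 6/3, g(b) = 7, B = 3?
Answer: 4674244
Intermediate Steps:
G = 12 (G = 24 - 36/3 = 24 - 6*2 = 24 - 12 = 12)
E(v, d) = 3*d + d*v (E(v, d) = d*v + 3*d = 3*d + d*v)
((1 + E(G, 3))**2 + (g(1) - 1*(-39)))**2 = ((1 + 3*(3 + 12))**2 + (7 - 1*(-39)))**2 = ((1 + 3*15)**2 + (7 + 39))**2 = ((1 + 45)**2 + 46)**2 = (46**2 + 46)**2 = (2116 + 46)**2 = 2162**2 = 4674244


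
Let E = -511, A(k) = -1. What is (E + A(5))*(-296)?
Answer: 151552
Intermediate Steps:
(E + A(5))*(-296) = (-511 - 1)*(-296) = -512*(-296) = 151552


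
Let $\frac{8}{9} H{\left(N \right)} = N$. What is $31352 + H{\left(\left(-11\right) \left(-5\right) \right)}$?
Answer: $\frac{251311}{8} \approx 31414.0$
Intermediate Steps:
$H{\left(N \right)} = \frac{9 N}{8}$
$31352 + H{\left(\left(-11\right) \left(-5\right) \right)} = 31352 + \frac{9 \left(\left(-11\right) \left(-5\right)\right)}{8} = 31352 + \frac{9}{8} \cdot 55 = 31352 + \frac{495}{8} = \frac{251311}{8}$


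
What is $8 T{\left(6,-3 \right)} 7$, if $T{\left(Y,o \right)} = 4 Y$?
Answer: $1344$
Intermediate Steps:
$8 T{\left(6,-3 \right)} 7 = 8 \cdot 4 \cdot 6 \cdot 7 = 8 \cdot 24 \cdot 7 = 192 \cdot 7 = 1344$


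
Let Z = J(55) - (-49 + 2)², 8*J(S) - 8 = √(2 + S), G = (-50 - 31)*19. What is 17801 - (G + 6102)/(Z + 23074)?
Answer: 496018008278015/27864957127 + 36504*√57/27864957127 ≈ 17801.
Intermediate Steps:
G = -1539 (G = -81*19 = -1539)
J(S) = 1 + √(2 + S)/8
Z = -2208 + √57/8 (Z = (1 + √(2 + 55)/8) - (-49 + 2)² = (1 + √57/8) - 1*(-47)² = (1 + √57/8) - 1*2209 = (1 + √57/8) - 2209 = -2208 + √57/8 ≈ -2207.1)
17801 - (G + 6102)/(Z + 23074) = 17801 - (-1539 + 6102)/((-2208 + √57/8) + 23074) = 17801 - 4563/(20866 + √57/8)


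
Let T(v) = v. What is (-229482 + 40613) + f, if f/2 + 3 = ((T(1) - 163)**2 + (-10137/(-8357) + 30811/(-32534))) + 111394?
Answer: 11745711014550/135943319 ≈ 86402.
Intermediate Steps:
f = 37421189730761/135943319 (f = -6 + 2*(((1 - 163)**2 + (-10137/(-8357) + 30811/(-32534))) + 111394) = -6 + 2*(((-162)**2 + (-10137*(-1/8357) + 30811*(-1/32534))) + 111394) = -6 + 2*((26244 + (10137/8357 - 30811/32534)) + 111394) = -6 + 2*((26244 + 72309631/271886638) + 111394) = -6 + 2*(7135465237303/271886638 + 111394) = -6 + 2*(37422005390675/271886638) = -6 + 37422005390675/135943319 = 37421189730761/135943319 ≈ 2.7527e+5)
(-229482 + 40613) + f = (-229482 + 40613) + 37421189730761/135943319 = -188869 + 37421189730761/135943319 = 11745711014550/135943319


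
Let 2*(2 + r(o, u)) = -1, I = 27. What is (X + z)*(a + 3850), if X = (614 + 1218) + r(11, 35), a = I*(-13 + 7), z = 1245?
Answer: 11338756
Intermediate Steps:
a = -162 (a = 27*(-13 + 7) = 27*(-6) = -162)
r(o, u) = -5/2 (r(o, u) = -2 + (½)*(-1) = -2 - ½ = -5/2)
X = 3659/2 (X = (614 + 1218) - 5/2 = 1832 - 5/2 = 3659/2 ≈ 1829.5)
(X + z)*(a + 3850) = (3659/2 + 1245)*(-162 + 3850) = (6149/2)*3688 = 11338756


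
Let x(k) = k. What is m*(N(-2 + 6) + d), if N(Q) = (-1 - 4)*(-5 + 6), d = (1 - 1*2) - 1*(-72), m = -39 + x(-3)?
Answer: -2772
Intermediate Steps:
m = -42 (m = -39 - 3 = -42)
d = 71 (d = (1 - 2) + 72 = -1 + 72 = 71)
N(Q) = -5 (N(Q) = -5*1 = -5)
m*(N(-2 + 6) + d) = -42*(-5 + 71) = -42*66 = -2772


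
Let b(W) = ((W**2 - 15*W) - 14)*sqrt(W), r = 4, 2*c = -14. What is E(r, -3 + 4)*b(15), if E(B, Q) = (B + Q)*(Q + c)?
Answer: 420*sqrt(15) ≈ 1626.7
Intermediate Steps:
c = -7 (c = (1/2)*(-14) = -7)
E(B, Q) = (-7 + Q)*(B + Q) (E(B, Q) = (B + Q)*(Q - 7) = (B + Q)*(-7 + Q) = (-7 + Q)*(B + Q))
b(W) = sqrt(W)*(-14 + W**2 - 15*W) (b(W) = (-14 + W**2 - 15*W)*sqrt(W) = sqrt(W)*(-14 + W**2 - 15*W))
E(r, -3 + 4)*b(15) = ((-3 + 4)**2 - 7*4 - 7*(-3 + 4) + 4*(-3 + 4))*(sqrt(15)*(-14 + 15**2 - 15*15)) = (1**2 - 28 - 7*1 + 4*1)*(sqrt(15)*(-14 + 225 - 225)) = (1 - 28 - 7 + 4)*(sqrt(15)*(-14)) = -(-420)*sqrt(15) = 420*sqrt(15)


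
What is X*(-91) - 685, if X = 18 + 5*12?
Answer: -7783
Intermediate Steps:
X = 78 (X = 18 + 60 = 78)
X*(-91) - 685 = 78*(-91) - 685 = -7098 - 685 = -7783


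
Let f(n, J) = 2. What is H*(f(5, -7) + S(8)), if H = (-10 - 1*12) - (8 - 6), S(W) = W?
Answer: -240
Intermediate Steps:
H = -24 (H = (-10 - 12) - 1*2 = -22 - 2 = -24)
H*(f(5, -7) + S(8)) = -24*(2 + 8) = -24*10 = -240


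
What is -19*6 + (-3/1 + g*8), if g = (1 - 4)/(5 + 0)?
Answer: -609/5 ≈ -121.80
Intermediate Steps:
g = -3/5 ≈ -0.60000
-19*6 + (-3/1 + g*8) = -19*6 + (-3/1 - 3/5*8) = -114 + (-3*1 - 24/5) = -114 + (-3 - 24/5) = -114 - 39/5 = -609/5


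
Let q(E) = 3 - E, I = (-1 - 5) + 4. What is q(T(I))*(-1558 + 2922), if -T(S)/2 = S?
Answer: -1364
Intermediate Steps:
I = -2 (I = -6 + 4 = -2)
T(S) = -2*S
q(T(I))*(-1558 + 2922) = (3 - (-2)*(-2))*(-1558 + 2922) = (3 - 1*4)*1364 = (3 - 4)*1364 = -1*1364 = -1364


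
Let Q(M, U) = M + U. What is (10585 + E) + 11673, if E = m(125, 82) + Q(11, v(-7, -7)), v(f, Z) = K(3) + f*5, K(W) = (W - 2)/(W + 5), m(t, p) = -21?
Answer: 177705/8 ≈ 22213.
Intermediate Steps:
K(W) = (-2 + W)/(5 + W)
v(f, Z) = ⅛ + 5*f (v(f, Z) = (-2 + 3)/(5 + 3) + f*5 = 1/8 + 5*f = (⅛)*1 + 5*f = ⅛ + 5*f)
E = -359/8 (E = -21 + (11 + (⅛ + 5*(-7))) = -21 + (11 + (⅛ - 35)) = -21 + (11 - 279/8) = -21 - 191/8 = -359/8 ≈ -44.875)
(10585 + E) + 11673 = (10585 - 359/8) + 11673 = 84321/8 + 11673 = 177705/8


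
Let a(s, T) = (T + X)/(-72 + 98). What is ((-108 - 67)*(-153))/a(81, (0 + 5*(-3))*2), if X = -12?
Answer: -16575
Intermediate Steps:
a(s, T) = -6/13 + T/26 (a(s, T) = (T - 12)/(-72 + 98) = (-12 + T)/26 = (-12 + T)*(1/26) = -6/13 + T/26)
((-108 - 67)*(-153))/a(81, (0 + 5*(-3))*2) = ((-108 - 67)*(-153))/(-6/13 + ((0 + 5*(-3))*2)/26) = (-175*(-153))/(-6/13 + ((0 - 15)*2)/26) = 26775/(-6/13 + (-15*2)/26) = 26775/(-6/13 + (1/26)*(-30)) = 26775/(-6/13 - 15/13) = 26775/(-21/13) = 26775*(-13/21) = -16575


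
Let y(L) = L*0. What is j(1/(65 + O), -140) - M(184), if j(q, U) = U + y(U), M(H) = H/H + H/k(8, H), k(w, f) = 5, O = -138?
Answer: -889/5 ≈ -177.80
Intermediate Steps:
M(H) = 1 + H/5 (M(H) = H/H + H/5 = 1 + H*(⅕) = 1 + H/5)
y(L) = 0
j(q, U) = U (j(q, U) = U + 0 = U)
j(1/(65 + O), -140) - M(184) = -140 - (1 + (⅕)*184) = -140 - (1 + 184/5) = -140 - 1*189/5 = -140 - 189/5 = -889/5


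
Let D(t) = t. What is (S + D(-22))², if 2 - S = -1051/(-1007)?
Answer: 449058481/1014049 ≈ 442.84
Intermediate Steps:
S = 963/1007 (S = 2 - (-1051)/(-1007) = 2 - (-1051)*(-1)/1007 = 2 - 1*1051/1007 = 2 - 1051/1007 = 963/1007 ≈ 0.95631)
(S + D(-22))² = (963/1007 - 22)² = (-21191/1007)² = 449058481/1014049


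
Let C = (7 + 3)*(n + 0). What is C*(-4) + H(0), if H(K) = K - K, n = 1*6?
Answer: -240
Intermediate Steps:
n = 6
H(K) = 0
C = 60 (C = (7 + 3)*(6 + 0) = 10*6 = 60)
C*(-4) + H(0) = 60*(-4) + 0 = -240 + 0 = -240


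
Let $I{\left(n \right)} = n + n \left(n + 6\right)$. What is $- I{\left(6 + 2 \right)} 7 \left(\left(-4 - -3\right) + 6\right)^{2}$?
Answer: $-21000$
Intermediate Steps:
$I{\left(n \right)} = n + n \left(6 + n\right)$
$- I{\left(6 + 2 \right)} 7 \left(\left(-4 - -3\right) + 6\right)^{2} = - \left(6 + 2\right) \left(7 + \left(6 + 2\right)\right) 7 \left(\left(-4 - -3\right) + 6\right)^{2} = - 8 \left(7 + 8\right) 7 \left(\left(-4 + 3\right) + 6\right)^{2} = - 8 \cdot 15 \cdot 7 \left(-1 + 6\right)^{2} = - 120 \cdot 7 \cdot 5^{2} = - 840 \cdot 25 = \left(-1\right) 21000 = -21000$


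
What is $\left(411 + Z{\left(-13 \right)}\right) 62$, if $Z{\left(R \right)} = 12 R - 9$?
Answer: $15252$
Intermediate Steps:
$Z{\left(R \right)} = -9 + 12 R$
$\left(411 + Z{\left(-13 \right)}\right) 62 = \left(411 + \left(-9 + 12 \left(-13\right)\right)\right) 62 = \left(411 - 165\right) 62 = 246 \cdot 62 = 15252$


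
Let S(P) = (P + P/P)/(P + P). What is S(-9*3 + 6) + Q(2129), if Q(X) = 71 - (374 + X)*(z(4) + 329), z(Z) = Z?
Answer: -17501978/21 ≈ -8.3343e+5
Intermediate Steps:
Q(X) = -124471 - 333*X (Q(X) = 71 - (374 + X)*(4 + 329) = 71 - (374 + X)*333 = 71 - (124542 + 333*X) = 71 + (-124542 - 333*X) = -124471 - 333*X)
S(P) = (1 + P)/(2*P) (S(P) = (P + 1)/((2*P)) = (1 + P)*(1/(2*P)) = (1 + P)/(2*P))
S(-9*3 + 6) + Q(2129) = (1 + (-9*3 + 6))/(2*(-9*3 + 6)) + (-124471 - 333*2129) = (1 + (-27 + 6))/(2*(-27 + 6)) + (-124471 - 708957) = (½)*(1 - 21)/(-21) - 833428 = (½)*(-1/21)*(-20) - 833428 = 10/21 - 833428 = -17501978/21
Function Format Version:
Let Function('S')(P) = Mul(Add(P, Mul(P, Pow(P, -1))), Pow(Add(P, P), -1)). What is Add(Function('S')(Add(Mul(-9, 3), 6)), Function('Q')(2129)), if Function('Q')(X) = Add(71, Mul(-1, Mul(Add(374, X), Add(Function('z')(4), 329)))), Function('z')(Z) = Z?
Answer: Rational(-17501978, 21) ≈ -8.3343e+5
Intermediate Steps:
Function('Q')(X) = Add(-124471, Mul(-333, X)) (Function('Q')(X) = Add(71, Mul(-1, Mul(Add(374, X), Add(4, 329)))) = Add(71, Mul(-1, Mul(Add(374, X), 333))) = Add(71, Mul(-1, Add(124542, Mul(333, X)))) = Add(71, Add(-124542, Mul(-333, X))) = Add(-124471, Mul(-333, X)))
Function('S')(P) = Mul(Rational(1, 2), Pow(P, -1), Add(1, P)) (Function('S')(P) = Mul(Add(P, 1), Pow(Mul(2, P), -1)) = Mul(Add(1, P), Mul(Rational(1, 2), Pow(P, -1))) = Mul(Rational(1, 2), Pow(P, -1), Add(1, P)))
Add(Function('S')(Add(Mul(-9, 3), 6)), Function('Q')(2129)) = Add(Mul(Rational(1, 2), Pow(Add(Mul(-9, 3), 6), -1), Add(1, Add(Mul(-9, 3), 6))), Add(-124471, Mul(-333, 2129))) = Add(Mul(Rational(1, 2), Pow(Add(-27, 6), -1), Add(1, Add(-27, 6))), Add(-124471, -708957)) = Add(Mul(Rational(1, 2), Pow(-21, -1), Add(1, -21)), -833428) = Add(Mul(Rational(1, 2), Rational(-1, 21), -20), -833428) = Add(Rational(10, 21), -833428) = Rational(-17501978, 21)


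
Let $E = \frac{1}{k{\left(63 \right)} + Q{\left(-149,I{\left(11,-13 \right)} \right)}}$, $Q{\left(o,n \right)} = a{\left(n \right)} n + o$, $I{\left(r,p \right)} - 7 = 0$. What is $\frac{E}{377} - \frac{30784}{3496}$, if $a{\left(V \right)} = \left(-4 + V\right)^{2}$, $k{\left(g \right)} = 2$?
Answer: $- \frac{121858901}{13838916} \approx -8.8055$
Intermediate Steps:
$I{\left(r,p \right)} = 7$ ($I{\left(r,p \right)} = 7 + 0 = 7$)
$Q{\left(o,n \right)} = o + n \left(-4 + n\right)^{2}$ ($Q{\left(o,n \right)} = \left(-4 + n\right)^{2} n + o = n \left(-4 + n\right)^{2} + o = o + n \left(-4 + n\right)^{2}$)
$E = - \frac{1}{84}$ ($E = \frac{1}{2 - \left(149 - 7 \left(-4 + 7\right)^{2}\right)} = \frac{1}{2 - \left(149 - 7 \cdot 3^{2}\right)} = \frac{1}{2 + \left(-149 + 7 \cdot 9\right)} = \frac{1}{2 + \left(-149 + 63\right)} = \frac{1}{2 - 86} = \frac{1}{-84} = - \frac{1}{84} \approx -0.011905$)
$\frac{E}{377} - \frac{30784}{3496} = - \frac{1}{84 \cdot 377} - \frac{30784}{3496} = \left(- \frac{1}{84}\right) \frac{1}{377} - \frac{3848}{437} = - \frac{1}{31668} - \frac{3848}{437} = - \frac{121858901}{13838916}$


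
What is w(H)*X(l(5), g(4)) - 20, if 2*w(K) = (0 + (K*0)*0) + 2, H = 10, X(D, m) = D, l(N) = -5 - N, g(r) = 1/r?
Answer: -30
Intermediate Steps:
g(r) = 1/r
w(K) = 1 (w(K) = ((0 + (K*0)*0) + 2)/2 = ((0 + 0*0) + 2)/2 = ((0 + 0) + 2)/2 = (0 + 2)/2 = (½)*2 = 1)
w(H)*X(l(5), g(4)) - 20 = 1*(-5 - 1*5) - 20 = 1*(-5 - 5) - 20 = 1*(-10) - 20 = -10 - 20 = -30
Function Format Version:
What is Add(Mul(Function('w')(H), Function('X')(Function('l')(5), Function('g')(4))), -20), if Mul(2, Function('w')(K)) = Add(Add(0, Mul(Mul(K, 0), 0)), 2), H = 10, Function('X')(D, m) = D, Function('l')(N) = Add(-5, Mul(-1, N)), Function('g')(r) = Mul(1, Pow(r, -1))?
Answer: -30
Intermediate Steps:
Function('g')(r) = Pow(r, -1)
Function('w')(K) = 1 (Function('w')(K) = Mul(Rational(1, 2), Add(Add(0, Mul(Mul(K, 0), 0)), 2)) = Mul(Rational(1, 2), Add(Add(0, Mul(0, 0)), 2)) = Mul(Rational(1, 2), Add(Add(0, 0), 2)) = Mul(Rational(1, 2), Add(0, 2)) = Mul(Rational(1, 2), 2) = 1)
Add(Mul(Function('w')(H), Function('X')(Function('l')(5), Function('g')(4))), -20) = Add(Mul(1, Add(-5, Mul(-1, 5))), -20) = Add(Mul(1, Add(-5, -5)), -20) = Add(Mul(1, -10), -20) = Add(-10, -20) = -30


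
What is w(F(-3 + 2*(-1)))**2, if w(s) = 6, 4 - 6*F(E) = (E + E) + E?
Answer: 36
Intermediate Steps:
F(E) = 2/3 - E/2 (F(E) = 2/3 - ((E + E) + E)/6 = 2/3 - (2*E + E)/6 = 2/3 - E/2)
w(F(-3 + 2*(-1)))**2 = 6**2 = 36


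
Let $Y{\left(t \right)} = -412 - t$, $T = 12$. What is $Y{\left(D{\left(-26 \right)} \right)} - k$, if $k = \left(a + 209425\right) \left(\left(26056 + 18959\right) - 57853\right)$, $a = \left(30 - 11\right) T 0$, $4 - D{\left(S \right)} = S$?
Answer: $2688597708$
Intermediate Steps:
$D{\left(S \right)} = 4 - S$
$a = 0$ ($a = \left(30 - 11\right) 12 \cdot 0 = 19 \cdot 12 \cdot 0 = 228 \cdot 0 = 0$)
$k = -2688598150$ ($k = \left(0 + 209425\right) \left(\left(26056 + 18959\right) - 57853\right) = 209425 \left(45015 - 57853\right) = 209425 \left(-12838\right) = -2688598150$)
$Y{\left(D{\left(-26 \right)} \right)} - k = \left(-412 - \left(4 - -26\right)\right) - -2688598150 = \left(-412 - \left(4 + 26\right)\right) + 2688598150 = \left(-412 - 30\right) + 2688598150 = -442 + 2688598150 = 2688597708$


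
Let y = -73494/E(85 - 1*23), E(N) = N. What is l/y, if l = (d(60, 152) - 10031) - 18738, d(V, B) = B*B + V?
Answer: 173755/36747 ≈ 4.7284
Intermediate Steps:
d(V, B) = V + B² (d(V, B) = B² + V = V + B²)
y = -36747/31 (y = -73494/(85 - 1*23) = -73494/(85 - 23) = -73494/62 = -73494*1/62 = -36747/31 ≈ -1185.4)
l = -5605 (l = ((60 + 152²) - 10031) - 18738 = ((60 + 23104) - 10031) - 18738 = (23164 - 10031) - 18738 = 13133 - 18738 = -5605)
l/y = -5605/(-36747/31) = -5605*(-31/36747) = 173755/36747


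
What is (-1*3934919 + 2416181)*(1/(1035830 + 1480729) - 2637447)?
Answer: 3360102011927510512/838853 ≈ 4.0056e+12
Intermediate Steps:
(-1*3934919 + 2416181)*(1/(1035830 + 1480729) - 2637447) = (-3934919 + 2416181)*(1/2516559 - 2637447) = -1518738*(1/2516559 - 2637447) = -1518738*(-6637290984872/2516559) = 3360102011927510512/838853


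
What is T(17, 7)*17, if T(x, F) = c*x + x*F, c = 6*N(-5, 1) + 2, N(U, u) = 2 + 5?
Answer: 14739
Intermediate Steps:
N(U, u) = 7
c = 44 (c = 6*7 + 2 = 42 + 2 = 44)
T(x, F) = 44*x + F*x (T(x, F) = 44*x + x*F = 44*x + F*x)
T(17, 7)*17 = (17*(44 + 7))*17 = (17*51)*17 = 867*17 = 14739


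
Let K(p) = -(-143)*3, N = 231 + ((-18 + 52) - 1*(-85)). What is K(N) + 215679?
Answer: 216108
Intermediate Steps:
N = 350 (N = 231 + (34 + 85) = 231 + 119 = 350)
K(p) = 429 (K(p) = -13*(-33) = 429)
K(N) + 215679 = 429 + 215679 = 216108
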